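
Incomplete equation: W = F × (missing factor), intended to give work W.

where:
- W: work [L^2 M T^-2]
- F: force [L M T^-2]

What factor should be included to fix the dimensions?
d (distance), dimensions [L]

W has dimensions [L^2 M T^-2] and F has dimensions [L M T^-2].
The missing factor must have dimensions [L^2 M T^-2] / [L M T^-2] = [L], i.e. distance (d).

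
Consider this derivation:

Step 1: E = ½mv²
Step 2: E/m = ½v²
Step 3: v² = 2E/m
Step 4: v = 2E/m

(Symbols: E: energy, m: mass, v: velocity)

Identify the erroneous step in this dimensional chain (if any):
Step 4

Step 1: E = ½mv² → LHS [L^2 M T^-2], RHS [L^2 M T^-2] ✓
Step 2: E/m = ½v² → LHS [L^2 T^-2], RHS [L^2 T^-2] ✓
Step 3: v² = 2E/m → LHS [L^2 T^-2], RHS [L^2 T^-2] ✓
Step 4: v = 2E/m → LHS [L T^-1], RHS [L^2 T^-2] ✗

The first dimensional inconsistency appears in step 4: v = 2E/m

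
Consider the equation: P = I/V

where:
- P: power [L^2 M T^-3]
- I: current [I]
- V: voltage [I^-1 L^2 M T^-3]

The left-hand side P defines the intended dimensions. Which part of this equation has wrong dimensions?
The right-hand side term I/V

P has dimensions [L^2 M T^-3], but I/V has dimensions [I^2 L^-2 M^-1 T^3], so the term I/V is dimensionally wrong for P.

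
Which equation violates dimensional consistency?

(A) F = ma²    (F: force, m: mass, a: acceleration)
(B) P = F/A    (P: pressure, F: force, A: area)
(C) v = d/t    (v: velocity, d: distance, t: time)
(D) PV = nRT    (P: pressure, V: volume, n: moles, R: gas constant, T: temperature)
(A) F = ma²

The equation (A) F = ma² is dimensionally incorrect.

LHS (F): [L M T^-2]
RHS (ma²): [L^2 M T^-4] ✗

The dimensions do not match. The other three equations balance.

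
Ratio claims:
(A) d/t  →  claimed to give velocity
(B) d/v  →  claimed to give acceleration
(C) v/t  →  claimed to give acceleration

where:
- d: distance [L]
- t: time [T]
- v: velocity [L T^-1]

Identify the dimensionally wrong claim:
(B) d/v does not give acceleration

(A) d/t: [L T^-1] = velocity [L T^-1] ✓
(B) d/v: [T] ≠ acceleration [L T^-2] ✗
(C) v/t: [L T^-2] = acceleration [L T^-2] ✓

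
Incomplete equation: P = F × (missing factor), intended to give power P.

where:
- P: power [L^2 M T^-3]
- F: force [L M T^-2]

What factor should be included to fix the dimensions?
v (velocity), dimensions [L T^-1]

P has dimensions [L^2 M T^-3] and F has dimensions [L M T^-2].
The missing factor must have dimensions [L^2 M T^-3] / [L M T^-2] = [L T^-1], i.e. velocity (v).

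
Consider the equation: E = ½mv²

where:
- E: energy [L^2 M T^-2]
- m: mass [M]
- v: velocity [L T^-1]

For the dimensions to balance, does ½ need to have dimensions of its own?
No

E has dimensions [L^2 M T^-2] and mv² already has dimensions [L^2 M T^-2], so the equation balances without ½ contributing any dimensions. ½ is a pure (dimensionless) number; changing or removing it would not affect dimensional consistency.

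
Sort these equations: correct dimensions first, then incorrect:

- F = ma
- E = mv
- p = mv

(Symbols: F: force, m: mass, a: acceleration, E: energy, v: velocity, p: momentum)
Dimensionally correct: F = ma, p = mv
Dimensionally incorrect: E = mv
Ordered (correct first, then incorrect): F = ma, p = mv, E = mv

- F = ma: LHS [L M T^-2], RHS [L M T^-2] → correct ✓
- E = mv: LHS [L^2 M T^-2], RHS [L M T^-1] → incorrect ✗
- p = mv: LHS [L M T^-1], RHS [L M T^-1] → correct ✓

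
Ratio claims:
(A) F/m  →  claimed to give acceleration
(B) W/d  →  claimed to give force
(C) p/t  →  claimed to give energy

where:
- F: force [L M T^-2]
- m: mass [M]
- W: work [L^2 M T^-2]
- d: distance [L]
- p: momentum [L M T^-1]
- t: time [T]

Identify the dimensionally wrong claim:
(C) p/t does not give energy

(A) F/m: [L T^-2] = acceleration [L T^-2] ✓
(B) W/d: [L M T^-2] = force [L M T^-2] ✓
(C) p/t: [L M T^-2] ≠ energy [L^2 M T^-2] ✗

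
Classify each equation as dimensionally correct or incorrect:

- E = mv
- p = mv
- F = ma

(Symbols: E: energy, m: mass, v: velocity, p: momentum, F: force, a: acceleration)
Dimensionally correct: p = mv, F = ma
Dimensionally incorrect: E = mv
Ordered (correct first, then incorrect): p = mv, F = ma, E = mv

- E = mv: LHS [L^2 M T^-2], RHS [L M T^-1] → incorrect ✗
- p = mv: LHS [L M T^-1], RHS [L M T^-1] → correct ✓
- F = ma: LHS [L M T^-2], RHS [L M T^-2] → correct ✓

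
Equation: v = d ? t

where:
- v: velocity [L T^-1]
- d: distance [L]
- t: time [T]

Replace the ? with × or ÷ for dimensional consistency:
division (÷): v = d ÷ t

v [L T^-1]; d [L]; t [T].
d × t → [L T] ✗
d ÷ t → [L T^-1] ✓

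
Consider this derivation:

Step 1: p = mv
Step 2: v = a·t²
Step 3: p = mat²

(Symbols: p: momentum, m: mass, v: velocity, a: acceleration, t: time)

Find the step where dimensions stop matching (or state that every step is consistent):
Step 2

Step 1: p = mv → LHS [L M T^-1], RHS [L M T^-1] ✓
Step 2: v = a·t² → LHS [L T^-1], RHS [L] ✗

The first dimensional inconsistency appears in step 2: v = a·t²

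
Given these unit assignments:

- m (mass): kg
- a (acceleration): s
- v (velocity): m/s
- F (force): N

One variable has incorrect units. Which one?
a

The variable a (acceleration) should have units m/s², not s.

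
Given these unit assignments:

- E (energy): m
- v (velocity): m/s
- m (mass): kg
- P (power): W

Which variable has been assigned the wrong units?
E

The variable E (energy) should have units J, not m.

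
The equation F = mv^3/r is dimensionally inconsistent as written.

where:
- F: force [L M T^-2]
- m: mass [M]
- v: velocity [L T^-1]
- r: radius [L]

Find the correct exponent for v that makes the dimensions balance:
The exponent of v should be 2: F = mv^2/r

The LHS F has dimensions [L M T^-2]; v has dimensions [L T^-1].
As written, the RHS mv^3/r (exponent 3 on v) has dimensions [L^2 M T^-3], which does not match.
With exponent 2, the RHS mv^2/r has dimensions [L M T^-2], matching the LHS.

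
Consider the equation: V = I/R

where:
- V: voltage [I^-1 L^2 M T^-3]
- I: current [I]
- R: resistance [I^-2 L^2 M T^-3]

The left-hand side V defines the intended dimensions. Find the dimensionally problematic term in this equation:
The right-hand side term I/R

V has dimensions [I^-1 L^2 M T^-3], but I/R has dimensions [I^3 L^-2 M^-1 T^3], so the term I/R is dimensionally wrong for V.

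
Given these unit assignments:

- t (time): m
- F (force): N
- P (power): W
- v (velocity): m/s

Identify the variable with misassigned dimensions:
t

The variable t (time) should have units s, not m.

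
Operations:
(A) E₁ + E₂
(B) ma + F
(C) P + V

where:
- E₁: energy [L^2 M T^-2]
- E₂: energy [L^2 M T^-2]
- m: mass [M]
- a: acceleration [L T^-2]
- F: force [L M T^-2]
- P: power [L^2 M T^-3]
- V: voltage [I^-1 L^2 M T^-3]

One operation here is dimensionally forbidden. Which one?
(C) P + V

(A) E₁ + E₂: E₁ [L^2 M T^-2] and E₂ [L^2 M T^-2] — same dimensions ✓
(B) ma + F: ma [L M T^-2] and F [L M T^-2] — same dimensions ✓
(C) P + V: P [L^2 M T^-3] and V [I^-1 L^2 M T^-3] — different dimensions cannot be added/subtracted ✗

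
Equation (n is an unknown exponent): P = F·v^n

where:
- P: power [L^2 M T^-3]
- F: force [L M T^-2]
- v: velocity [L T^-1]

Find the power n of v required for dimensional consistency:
n = 1

P has dimensions [L^2 M T^-3]; v has dimensions [L T^-1].
The rest of the RHS has dimensions [L M T^-2], so v^n must supply [L T^-1].
With n = 1: F·v^1 has dimensions [L^2 M T^-3], matching the LHS ✓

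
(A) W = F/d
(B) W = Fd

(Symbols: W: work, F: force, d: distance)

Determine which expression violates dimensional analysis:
(A)

(A) W = F/d: LHS [L^2 M T^-2], RHS [M T^-2] ✗
(B) W = Fd: LHS [L^2 M T^-2], RHS [L^2 M T^-2] ✓

Expression (A) W = F/d is dimensionally incorrect.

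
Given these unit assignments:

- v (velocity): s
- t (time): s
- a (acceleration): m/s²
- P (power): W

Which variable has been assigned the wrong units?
v

The variable v (velocity) should have units m/s, not s.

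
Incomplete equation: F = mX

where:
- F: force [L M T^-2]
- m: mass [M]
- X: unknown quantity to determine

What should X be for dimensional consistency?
X = a (acceleration), dimensions [L T^-2]

F has dimensions [L M T^-2]; the rest of the RHS (m) has dimensions [M].
So X must have dimensions [L T^-2] — X = a (acceleration).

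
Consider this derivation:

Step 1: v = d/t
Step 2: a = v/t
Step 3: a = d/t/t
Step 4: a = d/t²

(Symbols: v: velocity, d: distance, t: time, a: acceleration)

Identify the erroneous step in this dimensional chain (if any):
No step introduces an error — all steps are dimensionally consistent.

Step 1: v = d/t → LHS [L T^-1], RHS [L T^-1] ✓
Step 2: a = v/t → LHS [L T^-2], RHS [L T^-2] ✓
Step 3: a = d/t/t → LHS [L T^-2], RHS [L T^-2] ✓
Step 4: a = d/t² → LHS [L T^-2], RHS [L T^-2] ✓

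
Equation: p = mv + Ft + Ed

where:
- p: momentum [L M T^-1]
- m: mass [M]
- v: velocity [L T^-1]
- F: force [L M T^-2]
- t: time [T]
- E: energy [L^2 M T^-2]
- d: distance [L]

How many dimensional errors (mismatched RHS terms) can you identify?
1

LHS p: [L M T^-1]
- mv: [L M T^-1] ✓
- Ft: [L M T^-1] ✓
- Ed: [L^3 M T^-2] ✗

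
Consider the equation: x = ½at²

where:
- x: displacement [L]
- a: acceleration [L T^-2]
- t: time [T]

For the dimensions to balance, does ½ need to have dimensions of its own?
No

x has dimensions [L] and at² already has dimensions [L], so the equation balances without ½ contributing any dimensions. ½ is a pure (dimensionless) number; changing or removing it would not affect dimensional consistency.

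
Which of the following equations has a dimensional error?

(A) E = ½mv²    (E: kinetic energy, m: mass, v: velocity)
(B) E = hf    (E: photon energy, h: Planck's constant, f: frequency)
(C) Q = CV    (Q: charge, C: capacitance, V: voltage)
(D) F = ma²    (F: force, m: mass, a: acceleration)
(D) F = ma²

The equation (D) F = ma² is dimensionally incorrect.

LHS (F): [L M T^-2]
RHS (ma²): [L^2 M T^-4] ✗

The dimensions do not match. The other three equations balance.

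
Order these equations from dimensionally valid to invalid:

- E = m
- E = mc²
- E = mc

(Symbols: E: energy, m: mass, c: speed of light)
Dimensionally correct: E = mc²
Dimensionally incorrect: E = m, E = mc
Ordered (correct first, then incorrect): E = mc², E = m, E = mc

- E = m: LHS [L^2 M T^-2], RHS [M] → incorrect ✗
- E = mc²: LHS [L^2 M T^-2], RHS [L^2 M T^-2] → correct ✓
- E = mc: LHS [L^2 M T^-2], RHS [L M T^-1] → incorrect ✗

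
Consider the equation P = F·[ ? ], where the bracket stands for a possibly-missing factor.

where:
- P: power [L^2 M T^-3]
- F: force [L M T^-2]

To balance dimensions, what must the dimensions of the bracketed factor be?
[L T^-1] — velocity (e.g. v)

P has dimensions [L^2 M T^-3]; F has dimensions [L M T^-2].
The bracketed factor must supply [L^2 M T^-3] / [L M T^-2] = [L T^-1].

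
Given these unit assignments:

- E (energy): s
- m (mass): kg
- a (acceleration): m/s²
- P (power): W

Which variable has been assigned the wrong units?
E

The variable E (energy) should have units J, not s.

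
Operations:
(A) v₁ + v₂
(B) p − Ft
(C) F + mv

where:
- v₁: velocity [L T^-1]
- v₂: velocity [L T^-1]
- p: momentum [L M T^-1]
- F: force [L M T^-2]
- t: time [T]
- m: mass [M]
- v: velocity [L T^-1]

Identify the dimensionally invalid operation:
(C) F + mv

(A) v₁ + v₂: v₁ [L T^-1] and v₂ [L T^-1] — same dimensions ✓
(B) p − Ft: p [L M T^-1] and Ft [L M T^-1] — same dimensions ✓
(C) F + mv: F [L M T^-2] and mv [L M T^-1] — different dimensions cannot be added/subtracted ✗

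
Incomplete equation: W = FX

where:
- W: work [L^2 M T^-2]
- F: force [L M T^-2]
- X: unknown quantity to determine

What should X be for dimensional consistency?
X = d (distance), dimensions [L]

W has dimensions [L^2 M T^-2]; the rest of the RHS (F) has dimensions [L M T^-2].
So X must have dimensions [L] — X = d (distance).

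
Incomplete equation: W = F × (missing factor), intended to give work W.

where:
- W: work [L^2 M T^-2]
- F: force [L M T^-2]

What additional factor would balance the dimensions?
d (distance), dimensions [L]

W has dimensions [L^2 M T^-2] and F has dimensions [L M T^-2].
The missing factor must have dimensions [L^2 M T^-2] / [L M T^-2] = [L], i.e. distance (d).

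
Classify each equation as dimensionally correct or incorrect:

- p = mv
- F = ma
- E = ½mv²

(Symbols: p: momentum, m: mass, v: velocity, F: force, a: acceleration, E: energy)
Dimensionally correct: p = mv, F = ma, E = ½mv²
Dimensionally incorrect: none
Ordered (correct first, then incorrect): p = mv, F = ma, E = ½mv²

- p = mv: LHS [L M T^-1], RHS [L M T^-1] → correct ✓
- F = ma: LHS [L M T^-2], RHS [L M T^-2] → correct ✓
- E = ½mv²: LHS [L^2 M T^-2], RHS [L^2 M T^-2] → correct ✓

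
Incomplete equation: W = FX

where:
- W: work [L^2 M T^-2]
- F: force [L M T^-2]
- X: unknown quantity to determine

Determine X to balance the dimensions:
X = d (distance), dimensions [L]

W has dimensions [L^2 M T^-2]; the rest of the RHS (F) has dimensions [L M T^-2].
So X must have dimensions [L] — X = d (distance).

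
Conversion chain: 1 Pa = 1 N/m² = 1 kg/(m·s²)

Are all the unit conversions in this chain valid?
The chain is correct (no errors).

Correct: Pascal is Newton per square meter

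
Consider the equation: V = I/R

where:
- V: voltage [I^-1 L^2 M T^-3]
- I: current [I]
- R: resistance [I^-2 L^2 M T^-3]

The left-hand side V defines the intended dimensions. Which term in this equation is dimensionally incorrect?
The right-hand side term I/R

V has dimensions [I^-1 L^2 M T^-3], but I/R has dimensions [I^3 L^-2 M^-1 T^3], so the term I/R is dimensionally wrong for V.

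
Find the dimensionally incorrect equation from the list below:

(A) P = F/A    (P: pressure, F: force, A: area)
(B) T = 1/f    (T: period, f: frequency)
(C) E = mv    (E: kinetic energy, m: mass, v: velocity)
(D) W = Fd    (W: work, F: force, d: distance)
(C) E = mv

The equation (C) E = mv is dimensionally incorrect.

LHS (E): [L^2 M T^-2]
RHS (mv): [L M T^-1] ✗

The dimensions do not match. The other three equations balance.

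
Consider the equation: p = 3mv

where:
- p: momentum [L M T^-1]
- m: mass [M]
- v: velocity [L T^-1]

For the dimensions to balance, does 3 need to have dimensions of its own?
No

p has dimensions [L M T^-1] and mv already has dimensions [L M T^-1], so the equation balances without 3 contributing any dimensions. 3 is a pure (dimensionless) number; changing or removing it would not affect dimensional consistency.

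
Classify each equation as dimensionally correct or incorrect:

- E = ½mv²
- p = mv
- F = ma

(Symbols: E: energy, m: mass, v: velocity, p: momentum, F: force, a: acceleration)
Dimensionally correct: E = ½mv², p = mv, F = ma
Dimensionally incorrect: none
Ordered (correct first, then incorrect): E = ½mv², p = mv, F = ma

- E = ½mv²: LHS [L^2 M T^-2], RHS [L^2 M T^-2] → correct ✓
- p = mv: LHS [L M T^-1], RHS [L M T^-1] → correct ✓
- F = ma: LHS [L M T^-2], RHS [L M T^-2] → correct ✓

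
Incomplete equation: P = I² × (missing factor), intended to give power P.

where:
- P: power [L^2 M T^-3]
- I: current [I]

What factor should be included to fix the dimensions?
R (resistance), dimensions [I^-2 L^2 M T^-3]

P has dimensions [L^2 M T^-3] and I² has dimensions [I^2].
The missing factor must have dimensions [L^2 M T^-3] / [I^2] = [I^-2 L^2 M T^-3], i.e. resistance (R).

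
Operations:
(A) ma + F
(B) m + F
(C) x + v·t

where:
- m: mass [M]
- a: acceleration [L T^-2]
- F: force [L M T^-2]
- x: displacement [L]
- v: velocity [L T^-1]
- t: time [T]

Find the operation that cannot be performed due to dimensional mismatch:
(B) m + F

(A) ma + F: ma [L M T^-2] and F [L M T^-2] — same dimensions ✓
(B) m + F: m [M] and F [L M T^-2] — different dimensions cannot be added/subtracted ✗
(C) x + v·t: x [L] and v·t [L] — same dimensions ✓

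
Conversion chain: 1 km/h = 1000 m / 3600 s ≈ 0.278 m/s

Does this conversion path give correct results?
The chain is correct (no errors).

Correct: 1 km = 1000 m, 1 h = 3600 s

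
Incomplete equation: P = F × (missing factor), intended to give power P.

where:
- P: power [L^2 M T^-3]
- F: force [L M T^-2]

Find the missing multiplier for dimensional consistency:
v (velocity), dimensions [L T^-1]

P has dimensions [L^2 M T^-3] and F has dimensions [L M T^-2].
The missing factor must have dimensions [L^2 M T^-3] / [L M T^-2] = [L T^-1], i.e. velocity (v).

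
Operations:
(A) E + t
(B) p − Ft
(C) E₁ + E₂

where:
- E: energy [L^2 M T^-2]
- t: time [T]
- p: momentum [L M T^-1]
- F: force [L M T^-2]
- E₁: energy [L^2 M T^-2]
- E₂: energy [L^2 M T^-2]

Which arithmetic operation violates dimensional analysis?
(A) E + t

(A) E + t: E [L^2 M T^-2] and t [T] — different dimensions cannot be added/subtracted ✗
(B) p − Ft: p [L M T^-1] and Ft [L M T^-1] — same dimensions ✓
(C) E₁ + E₂: E₁ [L^2 M T^-2] and E₂ [L^2 M T^-2] — same dimensions ✓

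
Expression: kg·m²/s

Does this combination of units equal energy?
No

The expression kg·m²/s has dimensions [L^2 M T^-1], but energy has dimensions [L^2 M T^-2].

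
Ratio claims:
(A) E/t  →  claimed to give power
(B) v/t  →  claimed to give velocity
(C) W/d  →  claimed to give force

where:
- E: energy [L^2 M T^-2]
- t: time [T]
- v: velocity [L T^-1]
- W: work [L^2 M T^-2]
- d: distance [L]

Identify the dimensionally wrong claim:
(B) v/t does not give velocity

(A) E/t: [L^2 M T^-3] = power [L^2 M T^-3] ✓
(B) v/t: [L T^-2] ≠ velocity [L T^-1] ✗
(C) W/d: [L M T^-2] = force [L M T^-2] ✓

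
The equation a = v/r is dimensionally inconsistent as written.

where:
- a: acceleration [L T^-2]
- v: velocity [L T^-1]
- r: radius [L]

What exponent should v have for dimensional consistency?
The exponent of v should be 2: a = v^2/r

The LHS a has dimensions [L T^-2]; v has dimensions [L T^-1].
As written, the RHS v/r (exponent 1 on v) has dimensions [T^-1], which does not match.
With exponent 2, the RHS v^2/r has dimensions [L T^-2], matching the LHS.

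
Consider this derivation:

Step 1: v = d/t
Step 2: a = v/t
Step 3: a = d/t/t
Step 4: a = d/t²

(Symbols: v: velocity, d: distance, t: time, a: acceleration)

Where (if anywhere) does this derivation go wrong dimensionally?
No step introduces an error — all steps are dimensionally consistent.

Step 1: v = d/t → LHS [L T^-1], RHS [L T^-1] ✓
Step 2: a = v/t → LHS [L T^-2], RHS [L T^-2] ✓
Step 3: a = d/t/t → LHS [L T^-2], RHS [L T^-2] ✓
Step 4: a = d/t² → LHS [L T^-2], RHS [L T^-2] ✓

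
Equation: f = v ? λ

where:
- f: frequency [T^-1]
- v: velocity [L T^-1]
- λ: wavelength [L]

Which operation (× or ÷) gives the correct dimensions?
division (÷): f = v ÷ λ

f [T^-1]; v [L T^-1]; λ [L].
v × λ → [L^2 T^-1] ✗
v ÷ λ → [T^-1] ✓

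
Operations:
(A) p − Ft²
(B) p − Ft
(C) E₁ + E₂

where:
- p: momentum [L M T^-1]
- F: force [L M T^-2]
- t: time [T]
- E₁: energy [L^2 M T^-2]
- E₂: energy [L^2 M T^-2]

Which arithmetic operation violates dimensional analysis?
(A) p − Ft²

(A) p − Ft²: p [L M T^-1] and Ft² [L M] — different dimensions cannot be added/subtracted ✗
(B) p − Ft: p [L M T^-1] and Ft [L M T^-1] — same dimensions ✓
(C) E₁ + E₂: E₁ [L^2 M T^-2] and E₂ [L^2 M T^-2] — same dimensions ✓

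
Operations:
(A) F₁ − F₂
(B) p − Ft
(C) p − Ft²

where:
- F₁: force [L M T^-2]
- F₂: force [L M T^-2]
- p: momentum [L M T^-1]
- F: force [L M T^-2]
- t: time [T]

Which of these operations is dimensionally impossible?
(C) p − Ft²

(A) F₁ − F₂: F₁ [L M T^-2] and F₂ [L M T^-2] — same dimensions ✓
(B) p − Ft: p [L M T^-1] and Ft [L M T^-1] — same dimensions ✓
(C) p − Ft²: p [L M T^-1] and Ft² [L M] — different dimensions cannot be added/subtracted ✗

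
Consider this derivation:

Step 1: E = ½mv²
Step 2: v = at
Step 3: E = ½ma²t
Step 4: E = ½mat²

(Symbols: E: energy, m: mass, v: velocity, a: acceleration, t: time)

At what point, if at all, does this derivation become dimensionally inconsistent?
Step 3

Step 1: E = ½mv² → LHS [L^2 M T^-2], RHS [L^2 M T^-2] ✓
Step 2: v = at → LHS [L T^-1], RHS [L T^-1] ✓
Step 3: E = ½ma²t → LHS [L^2 M T^-2], RHS [L^2 M T^-3] ✗

The first dimensional inconsistency appears in step 3: E = ½ma²t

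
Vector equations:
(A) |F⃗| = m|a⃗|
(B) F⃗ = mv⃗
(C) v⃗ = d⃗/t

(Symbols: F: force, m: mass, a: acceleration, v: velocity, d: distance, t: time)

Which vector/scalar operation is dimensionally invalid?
(B) F⃗ = mv⃗

(A) |F⃗| = m|a⃗|: LHS [L M T^-2], RHS [L M T^-2] ✓ — magnitudes of vectors are scalars
(B) F⃗ = mv⃗: LHS [L M T^-2], RHS [L M T^-1] ✗ — mass times velocity is momentum, not force; should be ma⃗
(C) v⃗ = d⃗/t: LHS [L T^-1], RHS [L T^-1] ✓ — displacement (vector) divided by time (scalar)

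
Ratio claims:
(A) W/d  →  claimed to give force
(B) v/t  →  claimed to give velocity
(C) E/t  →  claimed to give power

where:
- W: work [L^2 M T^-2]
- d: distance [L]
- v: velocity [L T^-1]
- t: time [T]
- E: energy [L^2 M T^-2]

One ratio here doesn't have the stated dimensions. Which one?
(B) v/t does not give velocity

(A) W/d: [L M T^-2] = force [L M T^-2] ✓
(B) v/t: [L T^-2] ≠ velocity [L T^-1] ✗
(C) E/t: [L^2 M T^-3] = power [L^2 M T^-3] ✓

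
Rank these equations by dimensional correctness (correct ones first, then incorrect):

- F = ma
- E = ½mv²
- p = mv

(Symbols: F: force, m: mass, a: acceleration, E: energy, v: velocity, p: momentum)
Dimensionally correct: F = ma, E = ½mv², p = mv
Dimensionally incorrect: none
Ordered (correct first, then incorrect): F = ma, E = ½mv², p = mv

- F = ma: LHS [L M T^-2], RHS [L M T^-2] → correct ✓
- E = ½mv²: LHS [L^2 M T^-2], RHS [L^2 M T^-2] → correct ✓
- p = mv: LHS [L M T^-1], RHS [L M T^-1] → correct ✓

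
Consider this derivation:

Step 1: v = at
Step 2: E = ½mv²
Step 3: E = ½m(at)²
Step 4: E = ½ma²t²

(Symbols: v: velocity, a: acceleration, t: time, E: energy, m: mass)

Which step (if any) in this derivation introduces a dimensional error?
No step introduces an error — all steps are dimensionally consistent.

Step 1: v = at → LHS [L T^-1], RHS [L T^-1] ✓
Step 2: E = ½mv² → LHS [L^2 M T^-2], RHS [L^2 M T^-2] ✓
Step 3: E = ½m(at)² → LHS [L^2 M T^-2], RHS [L^2 M T^-2] ✓
Step 4: E = ½ma²t² → LHS [L^2 M T^-2], RHS [L^2 M T^-2] ✓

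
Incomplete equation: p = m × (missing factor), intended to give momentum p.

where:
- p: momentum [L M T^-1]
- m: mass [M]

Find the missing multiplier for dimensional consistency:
v (velocity), dimensions [L T^-1]

p has dimensions [L M T^-1] and m has dimensions [M].
The missing factor must have dimensions [L M T^-1] / [M] = [L T^-1], i.e. velocity (v).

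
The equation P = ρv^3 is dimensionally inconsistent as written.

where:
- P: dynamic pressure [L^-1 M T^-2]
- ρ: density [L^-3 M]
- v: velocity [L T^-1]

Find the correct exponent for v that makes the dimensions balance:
The exponent of v should be 2: P = ρv^2

The LHS P has dimensions [L^-1 M T^-2]; v has dimensions [L T^-1].
As written, the RHS ρv^3 (exponent 3 on v) has dimensions [M T^-3], which does not match.
With exponent 2, the RHS ρv^2 has dimensions [L^-1 M T^-2], matching the LHS.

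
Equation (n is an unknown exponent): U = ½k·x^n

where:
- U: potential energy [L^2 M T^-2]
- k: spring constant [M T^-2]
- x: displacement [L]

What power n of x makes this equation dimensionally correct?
n = 2

U has dimensions [L^2 M T^-2]; x has dimensions [L].
The rest of the RHS has dimensions [M T^-2], so x^n must supply [L^2].
With n = 2: ½k·x^2 has dimensions [L^2 M T^-2], matching the LHS ✓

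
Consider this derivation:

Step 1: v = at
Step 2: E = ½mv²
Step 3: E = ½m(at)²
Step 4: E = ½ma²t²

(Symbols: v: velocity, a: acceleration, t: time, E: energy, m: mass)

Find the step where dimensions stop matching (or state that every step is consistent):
No step introduces an error — all steps are dimensionally consistent.

Step 1: v = at → LHS [L T^-1], RHS [L T^-1] ✓
Step 2: E = ½mv² → LHS [L^2 M T^-2], RHS [L^2 M T^-2] ✓
Step 3: E = ½m(at)² → LHS [L^2 M T^-2], RHS [L^2 M T^-2] ✓
Step 4: E = ½ma²t² → LHS [L^2 M T^-2], RHS [L^2 M T^-2] ✓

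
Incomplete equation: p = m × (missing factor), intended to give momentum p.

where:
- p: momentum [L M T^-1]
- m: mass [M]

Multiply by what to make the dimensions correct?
v (velocity), dimensions [L T^-1]

p has dimensions [L M T^-1] and m has dimensions [M].
The missing factor must have dimensions [L M T^-1] / [M] = [L T^-1], i.e. velocity (v).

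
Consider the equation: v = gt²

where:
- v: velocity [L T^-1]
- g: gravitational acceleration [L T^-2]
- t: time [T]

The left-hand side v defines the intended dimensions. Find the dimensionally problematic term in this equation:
The right-hand side term gt²

v has dimensions [L T^-1], but gt² has dimensions [L], so the term gt² is dimensionally wrong for v.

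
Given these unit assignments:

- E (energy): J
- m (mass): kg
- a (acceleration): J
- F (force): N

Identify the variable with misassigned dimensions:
a

The variable a (acceleration) should have units m/s², not J.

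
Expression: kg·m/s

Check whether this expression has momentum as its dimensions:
Yes

The expression kg·m/s has dimensions [L M T^-1], which is exactly momentum [L M T^-1].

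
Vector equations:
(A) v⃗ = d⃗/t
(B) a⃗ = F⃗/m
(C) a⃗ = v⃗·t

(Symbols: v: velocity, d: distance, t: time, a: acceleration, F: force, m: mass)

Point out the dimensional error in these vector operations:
(C) a⃗ = v⃗·t

(A) v⃗ = d⃗/t: LHS [L T^-1], RHS [L T^-1] ✓ — displacement (vector) divided by time (scalar)
(B) a⃗ = F⃗/m: LHS [L T^-2], RHS [L T^-2] ✓ — force (vector) divided by mass (scalar)
(C) a⃗ = v⃗·t: LHS [L T^-2], RHS [L] ✗ — acceleration is velocity per time; should be v⃗/t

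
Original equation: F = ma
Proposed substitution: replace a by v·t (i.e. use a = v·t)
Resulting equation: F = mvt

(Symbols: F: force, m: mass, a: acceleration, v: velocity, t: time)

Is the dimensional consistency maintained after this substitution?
No

[a] = [L T^-2] and [v·t] = [L]. These differ, so the substitution replaces a quantity by one of different dimensions and the result F = mvt has LHS [L M T^-2] vs RHS [L M] — inconsistent.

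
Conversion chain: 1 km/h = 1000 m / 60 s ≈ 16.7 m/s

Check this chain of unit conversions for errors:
The chain is incorrect (it contains an error).

Incorrect: 1 h = 3600 s, not 60 s (1 km/h ≈ 0.278 m/s)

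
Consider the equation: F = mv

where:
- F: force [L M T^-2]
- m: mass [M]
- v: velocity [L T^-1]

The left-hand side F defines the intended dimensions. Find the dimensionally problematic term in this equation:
The right-hand side term mv

F has dimensions [L M T^-2], but mv has dimensions [L M T^-1], so the term mv is dimensionally wrong for F.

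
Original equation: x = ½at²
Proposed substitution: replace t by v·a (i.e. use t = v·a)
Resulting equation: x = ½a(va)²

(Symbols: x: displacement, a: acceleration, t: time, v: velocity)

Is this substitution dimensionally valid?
No

[t] = [T] and [v·a] = [L^2 T^-3]. These differ, so the substitution replaces a quantity by one of different dimensions and the result x = ½a(va)² has LHS [L] vs RHS [L^5 T^-8] — inconsistent.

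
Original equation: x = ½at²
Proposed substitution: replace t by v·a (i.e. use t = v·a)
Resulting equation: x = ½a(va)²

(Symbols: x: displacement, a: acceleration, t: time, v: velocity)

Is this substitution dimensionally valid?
No

[t] = [T] and [v·a] = [L^2 T^-3]. These differ, so the substitution replaces a quantity by one of different dimensions and the result x = ½a(va)² has LHS [L] vs RHS [L^5 T^-8] — inconsistent.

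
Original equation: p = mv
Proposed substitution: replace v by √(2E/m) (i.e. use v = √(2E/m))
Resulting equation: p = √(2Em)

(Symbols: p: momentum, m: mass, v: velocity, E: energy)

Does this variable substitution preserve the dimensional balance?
Yes

[v] = [L T^-1] and [√(2E/m)] = [L T^-1]. These match, so the substitution replaces a quantity by one of the same dimensions and the result p = √(2Em) has LHS [L M T^-1] vs RHS [L M T^-1] — still consistent.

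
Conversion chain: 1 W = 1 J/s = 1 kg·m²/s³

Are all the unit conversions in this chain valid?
The chain is correct (no errors).

Correct: Watt is Joule per second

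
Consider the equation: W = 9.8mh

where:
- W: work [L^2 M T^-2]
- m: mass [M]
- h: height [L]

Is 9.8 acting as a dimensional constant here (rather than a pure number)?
Yes

W has dimensions [L^2 M T^-2], while mh alone has dimensions [L M]. For the equation to balance, the factor 9.8 must carry dimensions [L T^-2] — it is a dimensional constant (a numerical value of a physical quantity with its units suppressed), not a pure number.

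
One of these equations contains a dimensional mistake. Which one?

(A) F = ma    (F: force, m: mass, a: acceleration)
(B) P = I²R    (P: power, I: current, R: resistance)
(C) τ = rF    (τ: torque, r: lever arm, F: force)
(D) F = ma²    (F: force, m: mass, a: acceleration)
(D) F = ma²

The equation (D) F = ma² is dimensionally incorrect.

LHS (F): [L M T^-2]
RHS (ma²): [L^2 M T^-4] ✗

The dimensions do not match. The other three equations balance.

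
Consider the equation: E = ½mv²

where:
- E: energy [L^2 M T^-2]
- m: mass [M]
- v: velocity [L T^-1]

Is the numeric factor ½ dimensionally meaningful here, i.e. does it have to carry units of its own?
No

E has dimensions [L^2 M T^-2] and mv² already has dimensions [L^2 M T^-2], so the equation balances without ½ contributing any dimensions. ½ is a pure (dimensionless) number; changing or removing it would not affect dimensional consistency.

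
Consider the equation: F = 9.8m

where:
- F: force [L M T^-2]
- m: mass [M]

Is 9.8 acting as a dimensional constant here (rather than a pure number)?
Yes

F has dimensions [L M T^-2], while m alone has dimensions [M]. For the equation to balance, the factor 9.8 must carry dimensions [L T^-2] — it is a dimensional constant (a numerical value of a physical quantity with its units suppressed), not a pure number.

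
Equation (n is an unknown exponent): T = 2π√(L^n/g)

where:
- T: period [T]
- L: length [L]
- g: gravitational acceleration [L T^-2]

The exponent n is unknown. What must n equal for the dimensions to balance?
n = 1

T has dimensions [T]; L has dimensions [L].
With n = 1: 2π√(L^1/g) has dimensions [T], matching the LHS ✓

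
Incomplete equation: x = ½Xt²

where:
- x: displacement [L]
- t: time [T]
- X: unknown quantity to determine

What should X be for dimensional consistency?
X = a (acceleration), dimensions [L T^-2]

x has dimensions [L]; the rest of the RHS (½ t²) has dimensions [T^2].
So X must have dimensions [L T^-2] — X = a (acceleration).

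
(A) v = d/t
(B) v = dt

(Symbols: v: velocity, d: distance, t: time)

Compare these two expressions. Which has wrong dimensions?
(B)

(A) v = d/t: LHS [L T^-1], RHS [L T^-1] ✓
(B) v = dt: LHS [L T^-1], RHS [L T] ✗

Expression (B) v = dt is dimensionally incorrect.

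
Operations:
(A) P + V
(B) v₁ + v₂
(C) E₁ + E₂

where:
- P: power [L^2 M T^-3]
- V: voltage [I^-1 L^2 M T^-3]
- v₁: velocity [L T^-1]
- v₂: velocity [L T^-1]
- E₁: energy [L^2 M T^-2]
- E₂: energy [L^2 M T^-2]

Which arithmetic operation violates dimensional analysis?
(A) P + V

(A) P + V: P [L^2 M T^-3] and V [I^-1 L^2 M T^-3] — different dimensions cannot be added/subtracted ✗
(B) v₁ + v₂: v₁ [L T^-1] and v₂ [L T^-1] — same dimensions ✓
(C) E₁ + E₂: E₁ [L^2 M T^-2] and E₂ [L^2 M T^-2] — same dimensions ✓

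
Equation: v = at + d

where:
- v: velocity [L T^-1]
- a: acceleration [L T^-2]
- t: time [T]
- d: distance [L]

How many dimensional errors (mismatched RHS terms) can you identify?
1

LHS v: [L T^-1]
- at: [L T^-1] ✓
- d: [L] ✗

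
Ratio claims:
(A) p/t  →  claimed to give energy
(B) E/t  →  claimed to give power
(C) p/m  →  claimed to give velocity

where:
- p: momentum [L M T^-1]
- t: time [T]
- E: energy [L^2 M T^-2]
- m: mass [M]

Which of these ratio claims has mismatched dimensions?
(A) p/t does not give energy

(A) p/t: [L M T^-2] ≠ energy [L^2 M T^-2] ✗
(B) E/t: [L^2 M T^-3] = power [L^2 M T^-3] ✓
(C) p/m: [L T^-1] = velocity [L T^-1] ✓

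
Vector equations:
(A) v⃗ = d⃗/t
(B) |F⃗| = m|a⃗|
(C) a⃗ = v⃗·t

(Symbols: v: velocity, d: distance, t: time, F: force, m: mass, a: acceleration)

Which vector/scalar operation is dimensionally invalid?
(C) a⃗ = v⃗·t

(A) v⃗ = d⃗/t: LHS [L T^-1], RHS [L T^-1] ✓ — displacement (vector) divided by time (scalar)
(B) |F⃗| = m|a⃗|: LHS [L M T^-2], RHS [L M T^-2] ✓ — magnitudes of vectors are scalars
(C) a⃗ = v⃗·t: LHS [L T^-2], RHS [L] ✗ — acceleration is velocity per time; should be v⃗/t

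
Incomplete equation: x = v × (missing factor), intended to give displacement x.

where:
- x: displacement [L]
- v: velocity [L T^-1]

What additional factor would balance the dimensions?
t (time), dimensions [T]

x has dimensions [L] and v has dimensions [L T^-1].
The missing factor must have dimensions [L] / [L T^-1] = [T], i.e. time (t).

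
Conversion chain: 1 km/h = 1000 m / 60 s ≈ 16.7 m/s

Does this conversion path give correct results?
The chain is incorrect (it contains an error).

Incorrect: 1 h = 3600 s, not 60 s (1 km/h ≈ 0.278 m/s)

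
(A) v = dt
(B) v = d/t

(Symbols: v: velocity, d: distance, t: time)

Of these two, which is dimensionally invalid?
(A)

(A) v = dt: LHS [L T^-1], RHS [L T] ✗
(B) v = d/t: LHS [L T^-1], RHS [L T^-1] ✓

Expression (A) v = dt is dimensionally incorrect.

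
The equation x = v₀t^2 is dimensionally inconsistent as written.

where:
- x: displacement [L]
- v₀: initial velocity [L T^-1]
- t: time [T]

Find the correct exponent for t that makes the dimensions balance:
The exponent of t should be 1: x = v₀t

The LHS x has dimensions [L]; t has dimensions [T].
As written, the RHS v₀t^2 (exponent 2 on t) has dimensions [L T], which does not match.
With exponent 1, the RHS v₀t has dimensions [L], matching the LHS.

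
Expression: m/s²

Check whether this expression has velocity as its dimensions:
No

The expression m/s² has dimensions [L T^-2], but velocity has dimensions [L T^-1].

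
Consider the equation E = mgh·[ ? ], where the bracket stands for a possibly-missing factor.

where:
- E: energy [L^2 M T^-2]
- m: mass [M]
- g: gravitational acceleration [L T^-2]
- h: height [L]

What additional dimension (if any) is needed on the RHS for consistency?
Nothing is missing — the bracketed factor must be dimensionless.

E has dimensions [L^2 M T^-2] and mgh already has dimensions [L^2 M T^-2], so E = mgh is dimensionally complete.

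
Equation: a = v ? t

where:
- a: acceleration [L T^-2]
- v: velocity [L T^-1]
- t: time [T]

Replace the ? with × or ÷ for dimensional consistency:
division (÷): a = v ÷ t

a [L T^-2]; v [L T^-1]; t [T].
v × t → [L] ✗
v ÷ t → [L T^-2] ✓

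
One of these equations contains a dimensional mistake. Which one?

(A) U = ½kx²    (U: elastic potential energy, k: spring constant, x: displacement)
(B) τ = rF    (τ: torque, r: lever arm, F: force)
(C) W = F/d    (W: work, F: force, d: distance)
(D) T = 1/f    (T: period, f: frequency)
(C) W = F/d

The equation (C) W = F/d is dimensionally incorrect.

LHS (W): [L^2 M T^-2]
RHS (F/d): [M T^-2] ✗

The dimensions do not match. The other three equations balance.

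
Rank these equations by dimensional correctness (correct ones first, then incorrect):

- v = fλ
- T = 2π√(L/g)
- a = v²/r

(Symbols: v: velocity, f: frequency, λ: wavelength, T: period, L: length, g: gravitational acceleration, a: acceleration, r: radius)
Dimensionally correct: v = fλ, T = 2π√(L/g), a = v²/r
Dimensionally incorrect: none
Ordered (correct first, then incorrect): v = fλ, T = 2π√(L/g), a = v²/r

- v = fλ: LHS [L T^-1], RHS [L T^-1] → correct ✓
- T = 2π√(L/g): LHS [T], RHS [T] → correct ✓
- a = v²/r: LHS [L T^-2], RHS [L T^-2] → correct ✓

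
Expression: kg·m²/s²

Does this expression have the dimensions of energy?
Yes

The expression kg·m²/s² has dimensions [L^2 M T^-2], which is exactly energy [L^2 M T^-2].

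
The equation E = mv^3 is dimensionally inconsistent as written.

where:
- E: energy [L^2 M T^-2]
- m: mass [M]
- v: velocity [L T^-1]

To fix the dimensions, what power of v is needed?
The exponent of v should be 2: E = mv^2

The LHS E has dimensions [L^2 M T^-2]; v has dimensions [L T^-1].
As written, the RHS mv^3 (exponent 3 on v) has dimensions [L^3 M T^-3], which does not match.
With exponent 2, the RHS mv^2 has dimensions [L^2 M T^-2], matching the LHS.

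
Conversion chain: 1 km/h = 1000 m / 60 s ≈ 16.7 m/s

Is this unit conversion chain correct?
The chain is incorrect (it contains an error).

Incorrect: 1 h = 3600 s, not 60 s (1 km/h ≈ 0.278 m/s)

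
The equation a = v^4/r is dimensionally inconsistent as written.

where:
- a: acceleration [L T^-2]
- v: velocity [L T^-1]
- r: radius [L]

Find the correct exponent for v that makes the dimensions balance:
The exponent of v should be 2: a = v^2/r

The LHS a has dimensions [L T^-2]; v has dimensions [L T^-1].
As written, the RHS v^4/r (exponent 4 on v) has dimensions [L^3 T^-4], which does not match.
With exponent 2, the RHS v^2/r has dimensions [L T^-2], matching the LHS.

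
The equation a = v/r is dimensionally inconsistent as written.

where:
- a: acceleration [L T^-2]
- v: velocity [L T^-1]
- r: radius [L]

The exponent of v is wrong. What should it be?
The exponent of v should be 2: a = v^2/r

The LHS a has dimensions [L T^-2]; v has dimensions [L T^-1].
As written, the RHS v/r (exponent 1 on v) has dimensions [T^-1], which does not match.
With exponent 2, the RHS v^2/r has dimensions [L T^-2], matching the LHS.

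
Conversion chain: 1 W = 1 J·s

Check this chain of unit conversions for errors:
The chain is incorrect (it contains an error).

Incorrect: Watt is J/s, not J·s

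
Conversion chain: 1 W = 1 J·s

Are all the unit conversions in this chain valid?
The chain is incorrect (it contains an error).

Incorrect: Watt is J/s, not J·s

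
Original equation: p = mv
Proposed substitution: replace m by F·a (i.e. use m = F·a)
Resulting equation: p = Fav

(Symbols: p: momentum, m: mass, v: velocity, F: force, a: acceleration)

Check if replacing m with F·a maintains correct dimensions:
No

[m] = [M] and [F·a] = [L^2 M T^-4]. These differ, so the substitution replaces a quantity by one of different dimensions and the result p = Fav has LHS [L M T^-1] vs RHS [L^3 M T^-5] — inconsistent.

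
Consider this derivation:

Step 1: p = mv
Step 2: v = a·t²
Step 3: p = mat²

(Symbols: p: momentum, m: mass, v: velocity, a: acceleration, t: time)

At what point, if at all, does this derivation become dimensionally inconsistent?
Step 2

Step 1: p = mv → LHS [L M T^-1], RHS [L M T^-1] ✓
Step 2: v = a·t² → LHS [L T^-1], RHS [L] ✗

The first dimensional inconsistency appears in step 2: v = a·t²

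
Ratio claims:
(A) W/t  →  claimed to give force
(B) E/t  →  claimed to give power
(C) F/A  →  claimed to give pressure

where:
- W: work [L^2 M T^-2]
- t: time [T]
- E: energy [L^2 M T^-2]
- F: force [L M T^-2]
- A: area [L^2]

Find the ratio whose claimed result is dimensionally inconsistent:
(A) W/t does not give force

(A) W/t: [L^2 M T^-3] ≠ force [L M T^-2] ✗
(B) E/t: [L^2 M T^-3] = power [L^2 M T^-3] ✓
(C) F/A: [L^-1 M T^-2] = pressure [L^-1 M T^-2] ✓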